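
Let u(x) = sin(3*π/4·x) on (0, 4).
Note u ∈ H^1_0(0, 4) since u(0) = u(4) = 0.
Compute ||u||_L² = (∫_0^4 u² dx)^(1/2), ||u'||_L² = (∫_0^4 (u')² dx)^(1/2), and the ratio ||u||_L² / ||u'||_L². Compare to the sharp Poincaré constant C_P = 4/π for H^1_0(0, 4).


||u||_L² / ||u'||_L² = 4/(3*π) < C_P = 4/π.

u(x) = sin(3*π/4·x), so u'(x) = 3*π*cos(3*π*x/4)/4.
Writing u(x) = A·sin(kπx/L) with A = 1 and k = 3, use ∫_0^L sin²(kπx/L) dx = L/2 and ∫_0^L cos²(kπx/L) dx = L/2.
u² = 1·sin²(3*π/4·x) and (u')² = 9*π^2/16·cos²(3*π/4·x), and each of sin², cos² integrates to L/2 = 2 over (0, 4).
∫_0^4 u² dx = 2, so ||u||_L² = sqrt(2).
∫_0^4 (u')² dx = 9*π^2/8, so ||u'||_L² = 3*sqrt(2)*π/4.
Ratio ||u||_L² / ||u'||_L² = 4/(3*π).
Sharp Poincaré constant on H^1_0(0, 4) is C_P = L/π = 4/π, achieved by sin(π/4·x).
This is the k = 3 harmonic; the ratio L/(kπ) is strictly less than C_P = L/π, consistent with the sharp inequality ||u||_L² ≤ C_P ||u'||_L².


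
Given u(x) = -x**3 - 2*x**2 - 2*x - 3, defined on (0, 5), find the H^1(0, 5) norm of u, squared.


||u||_{H^1}^2 = 565435/14

The H^1 norm (squared) on an interval (0, L) is
  ||u||_{H^1}^2 = ∫_0^L u(x)^2 dx + ∫_0^L u'(x)^2 dx.
Compute u'(x) = -3*x**2 - 4*x - 2.
Then u(x)^2 = x**6 + 4*x**5 + 8*x**4 + 14*x**3 + 16*x**2 + 12*x + 9 and u'(x)^2 = 9*x**4 + 24*x**3 + 28*x**2 + 16*x + 4.
Integrate each monomial from 0 to 5 using ∫_0^5 c·x^n dx = c·5^(n+1)/(n+1):
  ∫_0^5 u(x)^2 dx = ∫_0^5 (x^6 + 4*x^5 + 8*x^4 + 14*x^3 + 16*x^2 + 12*x + 9) dx. Term by term:
    ∫_0^5 x^6 dx = 78125/7;  ∫_0^5 4*x^5 dx = 31250/3;  ∫_0^5 8*x^4 dx = 5000;
    ∫_0^5 14*x^3 dx = 4375/2;  ∫_0^5 16*x^2 dx = 2000/3;  ∫_0^5 12*x dx = 150;
    ∫_0^5 9 dx = 45.
  Sum: 78125/7 + 31250/3 + 5000 + 4375/2 + 2000/3 + 150 + 45 = 1244315/42.
  ∫_0^5 u'(x)^2 dx = ∫_0^5 (9*x^4 + 24*x^3 + 28*x^2 + 16*x + 4) dx. Term by term:
    ∫_0^5 9*x^4 dx = 5625;  ∫_0^5 24*x^3 dx = 3750;  ∫_0^5 28*x^2 dx = 3500/3;
    ∫_0^5 16*x dx = 200;  ∫_0^5 4 dx = 20.
  Sum: 5625 + 3750 + 3500/3 + 200 + 20 = 32285/3.
Adding: ||u||_{H^1}^2 = 1244315/42 + 32285/3 = 565435/14.


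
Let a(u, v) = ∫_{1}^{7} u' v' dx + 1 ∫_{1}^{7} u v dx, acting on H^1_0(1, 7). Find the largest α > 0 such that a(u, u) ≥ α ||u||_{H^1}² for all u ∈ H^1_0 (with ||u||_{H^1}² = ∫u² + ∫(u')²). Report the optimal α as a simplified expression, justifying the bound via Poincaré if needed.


α = 1

Coercivity of a(·,·) on H^1_0(1, 7) means a(u, u) ≥ α ||u||_{H^1}² for every u ∈ H^1_0.
The interval has length L = 6, and Poincaré/coercivity depend only on L. Here a(u, u) = ∫(u')² + (1)·∫u².
Here c = 1 ≥ 1, so a(u,u) = ∫(u')² + c∫u² ≥ ∫(u')² + ∫u² = ||u||_{H^1}², i.e. α = 1 works. No larger α is possible: a(u,u) ≥ α||u||_{H^1}² means (1−α)∫(u')² ≥ (α−c)∫u², and for the modes u_n = sin(nπ(x−x₀)/L) (x₀ the left endpoint) one has ∫u_n²/∫(u_n')² = (L/(nπ))² → 0, so a(u_n,u_n)/||u_n||_{H^1}² → 1. Hence the optimal constant is α = 1.
Therefore α = 1.


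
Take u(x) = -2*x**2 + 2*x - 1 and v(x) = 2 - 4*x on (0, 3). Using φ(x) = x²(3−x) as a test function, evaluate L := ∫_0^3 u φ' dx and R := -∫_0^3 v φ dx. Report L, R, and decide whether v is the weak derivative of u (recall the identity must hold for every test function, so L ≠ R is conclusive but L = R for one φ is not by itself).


LHS = 351/10, RHS = 351/10. Yes, v = u' weakly.

u(x) = -2*x**2 + 2*x - 1, classical derivative u'(x) = 2 - 4*x.
φ(x) = x²(3−x), so φ'(x) = 3*x*(2 - x).
Note φ(0) = φ(3) = 0, so the boundary term u·φ vanishes.
LHS = ∫_0^3 u(x) φ'(x) dx = ∫_0^3 (6*x^4 - 18*x^3 + 15*x^2 - 6*x) dx. Term by term:
  ∫_0^3 6*x^4 dx = 1458/5;  ∫_0^3 -18*x^3 dx = -729/2;  ∫_0^3 15*x^2 dx = 135;
  ∫_0^3 -6*x dx = -27.
Sum: 1458/5 − 729/2 + 135 − 27 = 351/10.
So LHS = 351/10.
∫_0^3 v(x) φ(x) dx = ∫_0^3 (4*x^4 - 14*x^3 + 6*x^2) dx. Term by term:
  ∫_0^3 4*x^4 dx = 972/5;  ∫_0^3 -14*x^3 dx = -567/2;  ∫_0^3 6*x^2 dx = 54.
Sum: 972/5 − 567/2 + 54 = -351/10.
So RHS = -∫_0^3 v(x) φ(x) dx = 351/10.
LHS = RHS, so the identity holds for this test φ.
Moreover u is smooth here and v(x) = u'(x) = 2 - 4*x pointwise, so the identity holds for every test function. Hence v is the weak derivative of u.


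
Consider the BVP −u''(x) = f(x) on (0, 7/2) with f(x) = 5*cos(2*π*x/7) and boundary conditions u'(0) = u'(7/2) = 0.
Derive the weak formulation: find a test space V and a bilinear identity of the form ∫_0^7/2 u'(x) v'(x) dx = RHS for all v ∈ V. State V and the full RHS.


V = H^1(0, 7/2) (no boundary constraint on v; u is determined up to an additive constant); weak form: ∫_0^7/2 u'v' dx = ∫_0^7/2 (5*cos(2*π*x/7)) v dx for all v ∈ V.

Multiply both sides by a test function v and integrate from 0 to 7/2:
  ∫_0^7/2 −u''(x) v(x) dx = ∫_0^7/2 f(x) v(x) dx.
Integrate the LHS by parts once:
  ∫_0^7/2 −u'' v dx = −[u'(x) v(x)]_0^7/2 + ∫_0^7/2 u'(x) v'(x) dx.
Thus ∫_0^7/2 u'(x) v'(x) dx = ∫_0^7/2 f(x) v(x) dx + [u'(x) v(x)]_0^7/2.
Choose V so that boundary terms are either known or forced to vanish.
u has homogeneous Neumann: u'(0) = u'(7/2) = 0. So [u' v]_0^7/2 = 0·v(7/2) − 0·v(0) = 0 for any v; take V = H^1(0, 7/2).
Weak formulation: find u (satisfying any essential BC) such that ∫_0^7/2 u'(x) v'(x) dx = ∫_0^7/2 f v dx for all v ∈ V (homogeneous Neumann, so boundary terms vanish).
Substituting f(x) = 5*cos(2*π*x/7), the right-hand side is ∫_0^7/2 (5*cos(2*π*x/7)) v dx.
Compatibility check (pure Neumann): taking v ≡ 1 ∈ V gives 0 = ∫_0^7/2 f dx + (0) − (0), i.e. ∫_0^7/2 f dx must equal u'(0) − u'(7/2) = 0. Indeed ∫_0^7/2 (5*cos(2*π*x/7)) dx = 0, so the data are compatible. The solution is then unique only up to an additive constant (fix it e.g. by requiring ∫_0^7/2 u dx = 0).


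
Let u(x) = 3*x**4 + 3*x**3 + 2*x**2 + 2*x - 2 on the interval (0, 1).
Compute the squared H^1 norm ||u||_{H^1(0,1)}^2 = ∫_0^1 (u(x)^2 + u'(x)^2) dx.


||u||_{H^1}^2 = 22403/140

The H^1 norm (squared) on an interval (0, L) is
  ||u||_{H^1}^2 = ∫_0^L u(x)^2 dx + ∫_0^L u'(x)^2 dx.
Compute u'(x) = 12*x**3 + 9*x**2 + 4*x + 2.
Then u(x)^2 = 9*x**8 + 18*x**7 + 21*x**6 + 24*x**5 + 4*x**4 - 4*x**3 - 4*x**2 - 8*x + 4 and u'(x)^2 = 144*x**6 + 216*x**5 + 177*x**4 + 120*x**3 + 52*x**2 + 16*x + 4.
Integrate each monomial from 0 to 1 using ∫_0^1 c·x^n dx = c·1^(n+1)/(n+1):
  ∫_0^1 u(x)^2 dx = ∫_0^1 (9*x^8 + 18*x^7 + 21*x^6 + 24*x^5 + 4*x^4 - 4*x^3 - 4*x^2 - 8*x + 4) dx. Term by term:
    ∫_0^1 9*x^8 dx = 1;  ∫_0^1 18*x^7 dx = 9/4;  ∫_0^1 21*x^6 dx = 3;
    ∫_0^1 24*x^5 dx = 4;  ∫_0^1 4*x^4 dx = 4/5;  ∫_0^1 -4*x^3 dx = -1;
    ∫_0^1 -4*x^2 dx = -4/3;  ∫_0^1 -8*x dx = -4;  ∫_0^1 4 dx = 4.
  Sum: 1 + 9/4 + 3 + 4 + 4/5 − 1 − 4/3 − 4 + 4 = 523/60.
  ∫_0^1 u'(x)^2 dx = ∫_0^1 (144*x^6 + 216*x^5 + 177*x^4 + 120*x^3 + 52*x^2 + 16*x + 4) dx. Term by term:
    ∫_0^1 144*x^6 dx = 144/7;  ∫_0^1 216*x^5 dx = 36;  ∫_0^1 177*x^4 dx = 177/5;
    ∫_0^1 120*x^3 dx = 30;  ∫_0^1 52*x^2 dx = 52/3;  ∫_0^1 16*x dx = 8;
    ∫_0^1 4 dx = 4.
  Sum: 144/7 + 36 + 177/5 + 30 + 52/3 + 8 + 4 = 15887/105.
Adding: ||u||_{H^1}^2 = 523/60 + 15887/105 = 22403/140.


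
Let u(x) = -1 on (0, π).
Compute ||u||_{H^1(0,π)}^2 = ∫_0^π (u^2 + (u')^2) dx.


||u||_{H^1(0,π)}^2 = π

u'(x) = 0.
Expand u² and (u')² and integrate term by term on (0, π), using: for integers n ≥ 1, ∫_0^π sin²(nx) dx = ∫_0^π cos²(nx) dx = π/2; for n ≠ n', ∫_0^π sin(nx)sin(n'x) dx = ∫_0^π cos(nx)cos(n'x) dx = 0; and by product-to-sum, ∫_0^π sin(nx)cos(n'x) dx = ½∫_0^π [sin((n+n')x) + sin((n−n')x)] dx, which is 0 when n+n' is even and 2n/(n²−n'²) when n+n' is odd (it need not vanish on (0, π)). For the constant mode: ∫_0^π 1 dx = π, ∫_0^π cos(nx) dx = 0, ∫_0^π sin(nx) dx = (1−(−1)^n)/n.
  u² squared terms: (-1)²·∫1 dx = 1·π = π.
  So ∫_0^π u² dx = π.
  u' ≡ 0, so ∫_0^π (u')² dx = 0.
||u||_{H^1}^2 = (π) + (0) = π.


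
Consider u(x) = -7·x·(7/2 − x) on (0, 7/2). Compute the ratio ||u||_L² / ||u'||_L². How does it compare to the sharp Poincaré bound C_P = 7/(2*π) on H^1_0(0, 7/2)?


||u||_L² / ||u'||_L² = 7*sqrt(10)/20 < C_P = 7/(2*π).

u(x) = -7·x·(7/2 − x), so u'(x) = 14*x - 49/2.
u(x) = -7·x·(7/2 − x) vanishes at x = 0 and x = 7/2, so u ∈ H^1_0(0, 7/2). Differentiate via the product rule and integrate the resulting polynomials term by term.
  ∫_0^7/2 u² dx = ∫_0^7/2 (49*x^4 - 343*x^3 + 2401*x^2/4) dx. Term by term:
    ∫_0^7/2 49*x^4 dx = 823543/160;  ∫_0^7/2 -343*x^3 dx = -823543/64;  ∫_0^7/2 2401*x^2/4 dx = 823543/96.
  Sum: 823543/160 − 823543/64 + 823543/96 = 823543/960.
  ∫_0^7/2 (u')² dx = ∫_0^7/2 (196*x^2 - 686*x + 2401/4) dx. Term by term:
    ∫_0^7/2 196*x^2 dx = 16807/6;  ∫_0^7/2 -686*x dx = -16807/4;  ∫_0^7/2 2401/4 dx = 16807/8.
  Sum: 16807/6 − 16807/4 + 16807/8 = 16807/24.
∫_0^7/2 u² dx = 823543/960, so ||u||_L² = 343*sqrt(105)/120.
∫_0^7/2 (u')² dx = 16807/24, so ||u'||_L² = 49*sqrt(42)/12.
Ratio ||u||_L² / ||u'||_L² = 7*sqrt(10)/20.
Sharp Poincaré constant on H^1_0(0, 7/2) is C_P = L/π = 7/(2*π), achieved by sin(2*π/7·x).
A polynomial bump cannot attain the sharp Poincaré constant (only the first sine eigenfunction does), so the ratio is strictly less than C_P, consistent with ||u||_L² ≤ C_P ||u'||_L².


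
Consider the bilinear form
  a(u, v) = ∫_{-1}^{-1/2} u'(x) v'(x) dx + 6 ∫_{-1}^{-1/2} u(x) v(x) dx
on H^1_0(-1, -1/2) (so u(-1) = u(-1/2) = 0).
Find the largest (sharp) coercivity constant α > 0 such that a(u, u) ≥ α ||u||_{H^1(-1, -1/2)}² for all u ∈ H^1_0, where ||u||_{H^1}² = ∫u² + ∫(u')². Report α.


α = 1

Coercivity of a(·,·) on H^1_0(-1, -1/2) means a(u, u) ≥ α ||u||_{H^1}² for every u ∈ H^1_0.
The interval has length L = 1/2, and Poincaré/coercivity depend only on L. Here a(u, u) = ∫(u')² + (6)·∫u².
Here c = 6 ≥ 1, so a(u,u) = ∫(u')² + c∫u² ≥ ∫(u')² + ∫u² = ||u||_{H^1}², i.e. α = 1 works. No larger α is possible: a(u,u) ≥ α||u||_{H^1}² means (1−α)∫(u')² ≥ (α−c)∫u², and for the modes u_n = sin(nπ(x−x₀)/L) (x₀ the left endpoint) one has ∫u_n²/∫(u_n')² = (L/(nπ))² → 0, so a(u_n,u_n)/||u_n||_{H^1}² → 1. Hence the optimal constant is α = 1.
Therefore α = 1.


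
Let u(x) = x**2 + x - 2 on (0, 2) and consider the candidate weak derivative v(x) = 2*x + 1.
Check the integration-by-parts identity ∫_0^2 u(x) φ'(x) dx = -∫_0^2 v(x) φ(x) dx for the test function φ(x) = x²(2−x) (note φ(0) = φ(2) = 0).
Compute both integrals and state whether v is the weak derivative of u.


LHS = -68/15, RHS = -68/15. Yes, v = u' weakly.

u(x) = x**2 + x - 2, classical derivative u'(x) = 2*x + 1.
φ(x) = x²(2−x), so φ'(x) = x*(4 - 3*x).
Note φ(0) = φ(2) = 0, so the boundary term u·φ vanishes.
LHS = ∫_0^2 u(x) φ'(x) dx = ∫_0^2 (-3*x^4 + x^3 + 10*x^2 - 8*x) dx. Term by term:
  ∫_0^2 -3*x^4 dx = -96/5;  ∫_0^2 x^3 dx = 4;  ∫_0^2 10*x^2 dx = 80/3;
  ∫_0^2 -8*x dx = -16.
Sum: -96/5 + 4 + 80/3 − 16 = -68/15.
So LHS = -68/15.
∫_0^2 v(x) φ(x) dx = ∫_0^2 (-2*x^4 + 3*x^3 + 2*x^2) dx. Term by term:
  ∫_0^2 -2*x^4 dx = -64/5;  ∫_0^2 3*x^3 dx = 12;  ∫_0^2 2*x^2 dx = 16/3.
Sum: -64/5 + 12 + 16/3 = 68/15.
So RHS = -∫_0^2 v(x) φ(x) dx = -68/15.
LHS = RHS, so the identity holds for this test φ.
Moreover u is smooth here and v(x) = u'(x) = 2*x + 1 pointwise, so the identity holds for every test function. Hence v is the weak derivative of u.


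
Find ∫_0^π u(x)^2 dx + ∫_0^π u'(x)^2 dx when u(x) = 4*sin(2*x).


||u||_{H^1(0,π)}^2 = 40*π

u'(x) = 8*cos(2*x).
Expand u² and (u')² and integrate term by term on (0, π), using: for integers n ≥ 1, ∫_0^π sin²(nx) dx = ∫_0^π cos²(nx) dx = π/2; for n ≠ n', ∫_0^π sin(nx)sin(n'x) dx = ∫_0^π cos(nx)cos(n'x) dx = 0; and by product-to-sum, ∫_0^π sin(nx)cos(n'x) dx = ½∫_0^π [sin((n+n')x) + sin((n−n')x)] dx, which is 0 when n+n' is even and 2n/(n²−n'²) when n+n' is odd (it need not vanish on (0, π)).
  u² squared terms: (4)²·∫sin(2x)² dx = 16·π/2 = 8*π.
  So ∫_0^π u² dx = 8*π.
  (u')² squared terms: (8)²·∫cos(2x)² dx = 64·π/2 = 32*π.
  So ∫_0^π (u')² dx = 32*π.
||u||_{H^1}^2 = (8*π) + (32*π) = 40*π.


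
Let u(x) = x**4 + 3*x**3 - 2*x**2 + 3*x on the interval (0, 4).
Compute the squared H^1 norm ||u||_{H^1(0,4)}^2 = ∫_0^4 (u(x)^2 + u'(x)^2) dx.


||u||_{H^1}^2 = 8312276/45

The H^1 norm (squared) on an interval (0, L) is
  ||u||_{H^1}^2 = ∫_0^L u(x)^2 dx + ∫_0^L u'(x)^2 dx.
Compute u'(x) = 4*x**3 + 9*x**2 - 4*x + 3.
Then u(x)^2 = x**8 + 6*x**7 + 5*x**6 - 6*x**5 + 22*x**4 - 12*x**3 + 9*x**2 and u'(x)^2 = 16*x**6 + 72*x**5 + 49*x**4 - 48*x**3 + 70*x**2 - 24*x + 9.
Integrate each monomial from 0 to 4 using ∫_0^4 c·x^n dx = c·4^(n+1)/(n+1):
  ∫_0^4 u(x)^2 dx = ∫_0^4 (x^8 + 6*x^7 + 5*x^6 - 6*x^5 + 22*x^4 - 12*x^3 + 9*x^2) dx. Term by term:
    ∫_0^4 x^8 dx = 262144/9;  ∫_0^4 6*x^7 dx = 49152;  ∫_0^4 5*x^6 dx = 81920/7;
    ∫_0^4 -6*x^5 dx = -4096;  ∫_0^4 22*x^4 dx = 22528/5;  ∫_0^4 -12*x^3 dx = -768;
    ∫_0^4 9*x^2 dx = 192.
  Sum: 262144/9 + 49152 + 81920/7 − 4096 + 22528/5 − 768 + 192 = 28291904/315.
  ∫_0^4 u'(x)^2 dx = ∫_0^4 (16*x^6 + 72*x^5 + 49*x^4 - 48*x^3 + 70*x^2 - 24*x + 9) dx. Term by term:
    ∫_0^4 16*x^6 dx = 262144/7;  ∫_0^4 72*x^5 dx = 49152;  ∫_0^4 49*x^4 dx = 50176/5;
    ∫_0^4 -48*x^3 dx = -3072;  ∫_0^4 70*x^2 dx = 4480/3;  ∫_0^4 -24*x dx = -192;
    ∫_0^4 9 dx = 36.
  Sum: 262144/7 + 49152 + 50176/5 − 3072 + 4480/3 − 192 + 36 = 9964676/105.
Adding: ||u||_{H^1}^2 = 28291904/315 + 9964676/105 = 8312276/45.


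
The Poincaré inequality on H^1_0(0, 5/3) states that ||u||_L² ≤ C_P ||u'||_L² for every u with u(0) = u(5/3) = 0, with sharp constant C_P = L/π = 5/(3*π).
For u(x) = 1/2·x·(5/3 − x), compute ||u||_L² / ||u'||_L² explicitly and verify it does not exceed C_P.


||u||_L² / ||u'||_L² = sqrt(10)/6 < C_P = 5/(3*π).

u(x) = 1/2·x·(5/3 − x), so u'(x) = 5/6 - x.
u(x) = 1/2·x·(5/3 − x) vanishes at x = 0 and x = 5/3, so u ∈ H^1_0(0, 5/3). Differentiate via the product rule and integrate the resulting polynomials term by term.
  ∫_0^5/3 u² dx = ∫_0^5/3 (x^4/4 - 5*x^3/6 + 25*x^2/36) dx. Term by term:
    ∫_0^5/3 x^4/4 dx = 625/972;  ∫_0^5/3 -5*x^3/6 dx = -3125/1944;  ∫_0^5/3 25*x^2/36 dx = 3125/2916.
  Sum: 625/972 − 3125/1944 + 3125/2916 = 625/5832.
  ∫_0^5/3 (u')² dx = ∫_0^5/3 (x^2 - 5*x/3 + 25/36) dx. Term by term:
    ∫_0^5/3 x^2 dx = 125/81;  ∫_0^5/3 -5*x/3 dx = -125/54;  ∫_0^5/3 25/36 dx = 125/108.
  Sum: 125/81 − 125/54 + 125/108 = 125/324.
∫_0^5/3 u² dx = 625/5832, so ||u||_L² = 25*sqrt(2)/108.
∫_0^5/3 (u')² dx = 125/324, so ||u'||_L² = 5*sqrt(5)/18.
Ratio ||u||_L² / ||u'||_L² = sqrt(10)/6.
Sharp Poincaré constant on H^1_0(0, 5/3) is C_P = L/π = 5/(3*π), achieved by sin(3*π/5·x).
A polynomial bump cannot attain the sharp Poincaré constant (only the first sine eigenfunction does), so the ratio is strictly less than C_P, consistent with ||u||_L² ≤ C_P ||u'||_L².


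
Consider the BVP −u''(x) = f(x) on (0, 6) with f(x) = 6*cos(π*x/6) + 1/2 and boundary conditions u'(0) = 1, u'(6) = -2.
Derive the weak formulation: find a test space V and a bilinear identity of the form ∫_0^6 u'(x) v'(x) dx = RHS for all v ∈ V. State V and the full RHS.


V = H^1(0, 6) (v unrestricted at boundary; u is determined up to an additive constant); weak form: ∫_0^6 u'v' dx = ∫_0^6 (6*cos(π*x/6) + 1/2) v dx − 2·v(6) − v(0) for all v ∈ V.

Multiply both sides by a test function v and integrate from 0 to 6:
  ∫_0^6 −u''(x) v(x) dx = ∫_0^6 f(x) v(x) dx.
Integrate the LHS by parts once:
  ∫_0^6 −u'' v dx = −[u'(x) v(x)]_0^6 + ∫_0^6 u'(x) v'(x) dx.
Thus ∫_0^6 u'(x) v'(x) dx = ∫_0^6 f(x) v(x) dx + [u'(x) v(x)]_0^6.
Choose V so that boundary terms are either known or forced to vanish.
u has inhomogeneous Neumann u'(0) = 1, u'(6) = -2. [u' v]_0^6 = (-2)·v(6) − (1)·v(0) = − 2·v(6) − v(0). Take V = H^1(0, 6); boundary term becomes part of RHS.
Weak formulation: find u (satisfying any essential BC) such that ∫_0^6 u'(x) v'(x) dx = ∫_0^6 f v dx − 2·v(6) − v(0) for all v ∈ V (Neumann data are natural BCs: they enter the RHS as boundary terms).
Substituting f(x) = 6*cos(π*x/6) + 1/2, the right-hand side is ∫_0^6 (6*cos(π*x/6) + 1/2) v dx − 2·v(6) − v(0).
Compatibility check (pure Neumann): taking v ≡ 1 ∈ V gives 0 = ∫_0^6 f dx + (-2) − (1), i.e. ∫_0^6 f dx must equal u'(0) − u'(6) = 3. Indeed ∫_0^6 (6*cos(π*x/6) + 1/2) dx = 3, so the data are compatible. The solution is then unique only up to an additive constant (fix it e.g. by requiring ∫_0^6 u dx = 0).


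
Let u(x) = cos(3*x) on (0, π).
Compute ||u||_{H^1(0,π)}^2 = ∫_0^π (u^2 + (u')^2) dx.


||u||_{H^1(0,π)}^2 = 5*π

u'(x) = -3*sin(3*x).
Expand u² and (u')² and integrate term by term on (0, π), using: for integers n ≥ 1, ∫_0^π sin²(nx) dx = ∫_0^π cos²(nx) dx = π/2; for n ≠ n', ∫_0^π sin(nx)sin(n'x) dx = ∫_0^π cos(nx)cos(n'x) dx = 0; and by product-to-sum, ∫_0^π sin(nx)cos(n'x) dx = ½∫_0^π [sin((n+n')x) + sin((n−n')x)] dx, which is 0 when n+n' is even and 2n/(n²−n'²) when n+n' is odd (it need not vanish on (0, π)).
  u² squared terms: (1)²·∫cos(3x)² dx = 1·π/2 = π/2.
  So ∫_0^π u² dx = π/2.
  (u')² squared terms: (-3)²·∫sin(3x)² dx = 9·π/2 = 9*π/2.
  So ∫_0^π (u')² dx = 9*π/2.
||u||_{H^1}^2 = (π/2) + (9*π/2) = 5*π.


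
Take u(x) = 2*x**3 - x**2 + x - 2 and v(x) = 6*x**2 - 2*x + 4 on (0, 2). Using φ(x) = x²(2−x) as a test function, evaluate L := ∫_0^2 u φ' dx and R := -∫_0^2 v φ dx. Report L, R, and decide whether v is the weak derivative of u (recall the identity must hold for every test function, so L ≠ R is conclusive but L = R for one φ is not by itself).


LHS = -164/15, RHS = -224/15. No, v is not the weak derivative of u.

u(x) = 2*x**3 - x**2 + x - 2, classical derivative u'(x) = 6*x**2 - 2*x + 1.
φ(x) = x²(2−x), so φ'(x) = x*(4 - 3*x).
Note φ(0) = φ(2) = 0, so the boundary term u·φ vanishes.
LHS = ∫_0^2 u(x) φ'(x) dx = ∫_0^2 (-6*x^5 + 11*x^4 - 7*x^3 + 10*x^2 - 8*x) dx. Term by term:
  ∫_0^2 -6*x^5 dx = -64;  ∫_0^2 11*x^4 dx = 352/5;  ∫_0^2 -7*x^3 dx = -28;
  ∫_0^2 10*x^2 dx = 80/3;  ∫_0^2 -8*x dx = -16.
Sum: -64 + 352/5 − 28 + 80/3 − 16 = -164/15.
So LHS = -164/15.
∫_0^2 v(x) φ(x) dx = ∫_0^2 (-6*x^5 + 14*x^4 - 8*x^3 + 8*x^2) dx. Term by term:
  ∫_0^2 -6*x^5 dx = -64;  ∫_0^2 14*x^4 dx = 448/5;  ∫_0^2 -8*x^3 dx = -32;
  ∫_0^2 8*x^2 dx = 64/3.
Sum: -64 + 448/5 − 32 + 64/3 = 224/15.
So RHS = -∫_0^2 v(x) φ(x) dx = -224/15.
LHS − RHS = 4 ≠ 0, so the identity fails.
(For a valid weak derivative the identity must hold for EVERY test function, in particular this one. The failure shows v is NOT the weak derivative of u.)
Correct weak derivative would be u'(x) = 6*x**2 - 2*x + 1.


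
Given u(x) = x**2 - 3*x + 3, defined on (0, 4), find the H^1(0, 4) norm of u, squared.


||u||_{H^1}^2 = 872/15

The H^1 norm (squared) on an interval (0, L) is
  ||u||_{H^1}^2 = ∫_0^L u(x)^2 dx + ∫_0^L u'(x)^2 dx.
Compute u'(x) = 2*x - 3.
Then u(x)^2 = x**4 - 6*x**3 + 15*x**2 - 18*x + 9 and u'(x)^2 = 4*x**2 - 12*x + 9.
Integrate each monomial from 0 to 4 using ∫_0^4 c·x^n dx = c·4^(n+1)/(n+1):
  ∫_0^4 u(x)^2 dx = ∫_0^4 (x^4 - 6*x^3 + 15*x^2 - 18*x + 9) dx. Term by term:
    ∫_0^4 x^4 dx = 1024/5;  ∫_0^4 -6*x^3 dx = -384;  ∫_0^4 15*x^2 dx = 320;
    ∫_0^4 -18*x dx = -144;  ∫_0^4 9 dx = 36.
  Sum: 1024/5 − 384 + 320 − 144 + 36 = 164/5.
  ∫_0^4 u'(x)^2 dx = ∫_0^4 (4*x^2 - 12*x + 9) dx. Term by term:
    ∫_0^4 4*x^2 dx = 256/3;  ∫_0^4 -12*x dx = -96;  ∫_0^4 9 dx = 36.
  Sum: 256/3 − 96 + 36 = 76/3.
Adding: ||u||_{H^1}^2 = 164/5 + 76/3 = 872/15.


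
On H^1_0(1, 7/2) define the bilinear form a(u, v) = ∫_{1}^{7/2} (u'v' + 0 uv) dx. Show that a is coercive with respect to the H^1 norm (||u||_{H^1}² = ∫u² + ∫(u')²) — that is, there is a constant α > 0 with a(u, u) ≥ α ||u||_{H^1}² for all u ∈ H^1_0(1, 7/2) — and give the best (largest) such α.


α = 4*π^2/(25 + 4*π^2)

Coercivity of a(·,·) on H^1_0(1, 7/2) means a(u, u) ≥ α ||u||_{H^1}² for every u ∈ H^1_0.
The interval has length L = 5/2, and Poincaré/coercivity depend only on L. Here a(u, u) = ∫(u')² + (0)·∫u².
Here c = 0, so a(u,u) = ∫(u')² alone. The condition a(u,u) ≥ α||u||_{H^1}² reads (1−α)∫(u')² ≥ (α−c)∫u². Any admissible α is ≤ 1 (rapidly oscillating u have ∫u²/∫(u')² → 0), and α = 1 would force 0 ≥ (1−c)∫u², impossible since c < 1; so 1−α > 0. By the sharp Poincaré inequality on H^1_0 of an interval of length L, ∫(u')² ≥ (π/L)²∫u² with equality for the first sine mode sin(π(x−x₀)/L) (x₀ the left endpoint), so the inequality holds for all u iff (1−α)(π/L)² ≥ α − c, i.e. α ≤ ((π/L)² + c)/((π/L)² + 1) = (1 + c(L/π)²)/(1 + (L/π)²). (Direct route, valid since c ≤ 0: Poincaré gives c∫u² ≥ c(L/π)²∫(u')², so a(u,u) ≥ (1 + c(L/π)²)∫(u')², while ||u||_{H^1}² ≤ (1 + (L/π)²)∫(u')²; dividing yields the same α.) With (π/L)² = 4*π^2/25 and c = 0, the largest admissible constant is α = ((π/L)² + c)/((π/L)² + 1).
Simplifying, α = 4*π^2/(25 + 4*π^2).


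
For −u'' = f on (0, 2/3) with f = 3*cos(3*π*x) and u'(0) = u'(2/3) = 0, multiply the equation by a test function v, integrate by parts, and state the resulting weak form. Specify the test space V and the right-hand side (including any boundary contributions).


V = H^1(0, 2/3) (no boundary constraint on v; u is determined up to an additive constant); weak form: ∫_0^2/3 u'v' dx = ∫_0^2/3 (3*cos(3*π*x)) v dx for all v ∈ V.

Multiply both sides by a test function v and integrate from 0 to 2/3:
  ∫_0^2/3 −u''(x) v(x) dx = ∫_0^2/3 f(x) v(x) dx.
Integrate the LHS by parts once:
  ∫_0^2/3 −u'' v dx = −[u'(x) v(x)]_0^2/3 + ∫_0^2/3 u'(x) v'(x) dx.
Thus ∫_0^2/3 u'(x) v'(x) dx = ∫_0^2/3 f(x) v(x) dx + [u'(x) v(x)]_0^2/3.
Choose V so that boundary terms are either known or forced to vanish.
u has homogeneous Neumann: u'(0) = u'(2/3) = 0. So [u' v]_0^2/3 = 0·v(2/3) − 0·v(0) = 0 for any v; take V = H^1(0, 2/3).
Weak formulation: find u (satisfying any essential BC) such that ∫_0^2/3 u'(x) v'(x) dx = ∫_0^2/3 f v dx for all v ∈ V (homogeneous Neumann, so boundary terms vanish).
Substituting f(x) = 3*cos(3*π*x), the right-hand side is ∫_0^2/3 (3*cos(3*π*x)) v dx.
Compatibility check (pure Neumann): taking v ≡ 1 ∈ V gives 0 = ∫_0^2/3 f dx + (0) − (0), i.e. ∫_0^2/3 f dx must equal u'(0) − u'(2/3) = 0. Indeed ∫_0^2/3 (3*cos(3*π*x)) dx = 0, so the data are compatible. The solution is then unique only up to an additive constant (fix it e.g. by requiring ∫_0^2/3 u dx = 0).


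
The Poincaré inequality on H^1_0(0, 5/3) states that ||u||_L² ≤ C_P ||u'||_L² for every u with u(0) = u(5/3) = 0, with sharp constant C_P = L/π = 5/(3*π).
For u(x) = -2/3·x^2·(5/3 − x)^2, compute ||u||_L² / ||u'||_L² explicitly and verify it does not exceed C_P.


||u||_L² / ||u'||_L² = 5*sqrt(3)/18 < C_P = 5/(3*π).

u(x) = -2/3·x^2·(5/3 − x)^2, so u'(x) = 4*x*(-18*x^2 + 45*x - 25)/27.
u(x) = -2/3·x^2·(5/3 − x)^2 vanishes at x = 0 and x = 5/3, so u ∈ H^1_0(0, 5/3). Differentiate via the product rule and integrate the resulting polynomials term by term.
  ∫_0^5/3 u² dx = ∫_0^5/3 (4*x^8/9 - 80*x^7/27 + 200*x^6/27 - 2000*x^5/243 + 2500*x^4/729) dx. Term by term:
    ∫_0^5/3 4*x^8/9 dx = 7812500/1594323;  ∫_0^5/3 -80*x^7/27 dx = -3906250/177147;  ∫_0^5/3 200*x^6/27 dx = 15625000/413343;
    ∫_0^5/3 -2000*x^5/243 dx = -15625000/531441;  ∫_0^5/3 2500*x^4/729 dx = 1562500/177147.
  Sum: 7812500/1594323 − 3906250/177147 + 15625000/413343 − 15625000/531441 + 1562500/177147 = 781250/11160261.
  ∫_0^5/3 (u')² dx = ∫_0^5/3 (64*x^6/9 - 320*x^5/9 + 5200*x^4/81 - 4000*x^3/81 + 10000*x^2/729) dx. Term by term:
    ∫_0^5/3 64*x^6/9 dx = 5000000/137781;  ∫_0^5/3 -320*x^5/9 dx = -2500000/19683;  ∫_0^5/3 5200*x^4/81 dx = 3250000/19683;
    ∫_0^5/3 -4000*x^3/81 dx = -625000/6561;  ∫_0^5/3 10000*x^2/729 dx = 1250000/59049.
  Sum: 5000000/137781 − 2500000/19683 + 3250000/19683 − 625000/6561 + 1250000/59049 = 125000/413343.
∫_0^5/3 u² dx = 781250/11160261, so ||u||_L² = 625*sqrt(42)/15309.
∫_0^5/3 (u')² dx = 125000/413343, so ||u'||_L² = 250*sqrt(14)/1701.
Ratio ||u||_L² / ||u'||_L² = 5*sqrt(3)/18.
Sharp Poincaré constant on H^1_0(0, 5/3) is C_P = L/π = 5/(3*π), achieved by sin(3*π/5·x).
A polynomial bump cannot attain the sharp Poincaré constant (only the first sine eigenfunction does), so the ratio is strictly less than C_P, consistent with ||u||_L² ≤ C_P ||u'||_L².


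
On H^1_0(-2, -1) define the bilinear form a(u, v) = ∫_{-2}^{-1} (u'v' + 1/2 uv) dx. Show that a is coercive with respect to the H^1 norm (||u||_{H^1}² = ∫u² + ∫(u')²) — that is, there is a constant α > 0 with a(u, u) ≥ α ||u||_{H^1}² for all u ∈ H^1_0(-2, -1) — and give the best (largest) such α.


α = (1/2 + π^2)/(1 + π^2)

Coercivity of a(·,·) on H^1_0(-2, -1) means a(u, u) ≥ α ||u||_{H^1}² for every u ∈ H^1_0.
The interval has length L = 1, and Poincaré/coercivity depend only on L. Here a(u, u) = ∫(u')² + (1/2)·∫u².
Here 0 < c = 1/2 < 1. The condition a(u,u) ≥ α||u||_{H^1}² reads (1−α)∫(u')² ≥ (α−c)∫u². Any admissible α is ≤ 1 (rapidly oscillating u have ∫u²/∫(u')² → 0), and α = 1 would force 0 ≥ (1−c)∫u², impossible since c < 1; so 1−α > 0. By the sharp Poincaré inequality on H^1_0 of an interval of length L, ∫(u')² ≥ (π/L)²∫u² with equality for the first sine mode sin(π(x−x₀)/L) (x₀ the left endpoint), so the inequality holds for all u iff (1−α)(π/L)² ≥ α − c, i.e. α ≤ ((π/L)² + c)/((π/L)² + 1) = (1 + c(L/π)²)/(1 + (L/π)²). With (π/L)² = π^2 and c = 1/2, the largest admissible constant is α = ((π/L)² + c)/((π/L)² + 1).
Simplifying, α = (1/2 + π^2)/(1 + π^2).


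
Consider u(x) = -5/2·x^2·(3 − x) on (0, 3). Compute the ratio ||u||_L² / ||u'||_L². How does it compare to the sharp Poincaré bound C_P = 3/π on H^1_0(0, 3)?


||u||_L² / ||u'||_L² = 3*sqrt(14)/14 < C_P = 3/π.

u(x) = -5/2·x^2·(3 − x), so u'(x) = 15*x*(x - 2)/2.
u(x) = -5/2·x^2·(3 − x) vanishes at x = 0 and x = 3, so u ∈ H^1_0(0, 3). Differentiate via the product rule and integrate the resulting polynomials term by term.
  ∫_0^3 u² dx = ∫_0^3 (25*x^6/4 - 75*x^5/2 + 225*x^4/4) dx. Term by term:
    ∫_0^3 25*x^6/4 dx = 54675/28;  ∫_0^3 -75*x^5/2 dx = -18225/4;  ∫_0^3 225*x^4/4 dx = 10935/4.
  Sum: 54675/28 − 18225/4 + 10935/4 = 3645/28.
  ∫_0^3 (u')² dx = ∫_0^3 (225*x^4/4 - 225*x^3 + 225*x^2) dx. Term by term:
    ∫_0^3 225*x^4/4 dx = 10935/4;  ∫_0^3 -225*x^3 dx = -18225/4;  ∫_0^3 225*x^2 dx = 2025.
  Sum: 10935/4 − 18225/4 + 2025 = 405/2.
∫_0^3 u² dx = 3645/28, so ||u||_L² = 27*sqrt(35)/14.
∫_0^3 (u')² dx = 405/2, so ||u'||_L² = 9*sqrt(10)/2.
Ratio ||u||_L² / ||u'||_L² = 3*sqrt(14)/14.
Sharp Poincaré constant on H^1_0(0, 3) is C_P = L/π = 3/π, achieved by sin(π/3·x).
A polynomial bump cannot attain the sharp Poincaré constant (only the first sine eigenfunction does), so the ratio is strictly less than C_P, consistent with ||u||_L² ≤ C_P ||u'||_L².


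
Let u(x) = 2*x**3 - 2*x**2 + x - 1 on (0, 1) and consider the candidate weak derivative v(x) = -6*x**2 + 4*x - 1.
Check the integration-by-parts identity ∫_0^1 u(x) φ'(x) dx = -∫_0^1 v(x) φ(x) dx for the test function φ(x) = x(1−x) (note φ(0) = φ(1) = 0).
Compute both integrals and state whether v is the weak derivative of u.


LHS = -2/15, RHS = 2/15. No, v is not the weak derivative of u.

u(x) = 2*x**3 - 2*x**2 + x - 1, classical derivative u'(x) = 6*x**2 - 4*x + 1.
φ(x) = x(1−x), so φ'(x) = 1 - 2*x.
Note φ(0) = φ(1) = 0, so the boundary term u·φ vanishes.
LHS = ∫_0^1 u(x) φ'(x) dx = ∫_0^1 (-4*x^4 + 6*x^3 - 4*x^2 + 3*x - 1) dx. Term by term:
  ∫_0^1 -4*x^4 dx = -4/5;  ∫_0^1 6*x^3 dx = 3/2;  ∫_0^1 -4*x^2 dx = -4/3;
  ∫_0^1 3*x dx = 3/2;  ∫_0^1 -1 dx = -1.
Sum: -4/5 + 3/2 − 4/3 + 3/2 − 1 = -2/15.
So LHS = -2/15.
∫_0^1 v(x) φ(x) dx = ∫_0^1 (6*x^4 - 10*x^3 + 5*x^2 - x) dx. Term by term:
  ∫_0^1 6*x^4 dx = 6/5;  ∫_0^1 -10*x^3 dx = -5/2;  ∫_0^1 5*x^2 dx = 5/3;
  ∫_0^1 -x dx = -1/2.
Sum: 6/5 − 5/2 + 5/3 − 1/2 = -2/15.
So RHS = -∫_0^1 v(x) φ(x) dx = 2/15.
LHS − RHS = -4/15 ≠ 0, so the identity fails.
(For a valid weak derivative the identity must hold for EVERY test function, in particular this one. The failure shows v is NOT the weak derivative of u.)
Correct weak derivative would be u'(x) = 6*x**2 - 4*x + 1.


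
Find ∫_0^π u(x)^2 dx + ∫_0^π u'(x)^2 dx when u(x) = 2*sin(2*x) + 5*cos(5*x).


||u||_{H^1(0,π)}^2 = -2080/21 + 335*π

u'(x) = -25*sin(5*x) + 4*cos(2*x).
Expand u² and (u')² and integrate term by term on (0, π), using: for integers n ≥ 1, ∫_0^π sin²(nx) dx = ∫_0^π cos²(nx) dx = π/2; for n ≠ n', ∫_0^π sin(nx)sin(n'x) dx = ∫_0^π cos(nx)cos(n'x) dx = 0; and by product-to-sum, ∫_0^π sin(nx)cos(n'x) dx = ½∫_0^π [sin((n+n')x) + sin((n−n')x)] dx, which is 0 when n+n' is even and 2n/(n²−n'²) when n+n' is odd (it need not vanish on (0, π)).
  u² squared terms: (2)²·∫sin(2x)² dx = 4·π/2 = 2*π;  (5)²·∫cos(5x)² dx = 25·π/2 = 25*π/2.
  u² cross terms: 2·(2)·(5)·∫sin(2x)·cos(5x) dx = 20·(-4/21) = -80/21.
  So ∫_0^π u² dx = 2*π + 25*π/2 − 80/21 = -80/21 + 29*π/2.
  (u')² squared terms: (-25)²·∫sin(5x)² dx = 625·π/2 = 625*π/2;  (4)²·∫cos(2x)² dx = 16·π/2 = 8*π.
  (u')² cross terms: 2·(-25)·(4)·∫sin(5x)·cos(2x) dx = -200·(10/21) = -2000/21.
  So ∫_0^π (u')² dx = 625*π/2 + 8*π − 2000/21 = -2000/21 + 641*π/2.
||u||_{H^1}^2 = (-80/21 + 29*π/2) + (-2000/21 + 641*π/2) = -2080/21 + 335*π.


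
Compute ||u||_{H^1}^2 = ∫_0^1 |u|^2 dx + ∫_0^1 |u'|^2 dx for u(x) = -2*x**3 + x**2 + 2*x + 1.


||u||_{H^1}^2 = 634/105

The H^1 norm (squared) on an interval (0, L) is
  ||u||_{H^1}^2 = ∫_0^L u(x)^2 dx + ∫_0^L u'(x)^2 dx.
Compute u'(x) = -6*x**2 + 2*x + 2.
Then u(x)^2 = 4*x**6 - 4*x**5 - 7*x**4 + 6*x**2 + 4*x + 1 and u'(x)^2 = 36*x**4 - 24*x**3 - 20*x**2 + 8*x + 4.
Integrate each monomial from 0 to 1 using ∫_0^1 c·x^n dx = c·1^(n+1)/(n+1):
  ∫_0^1 u(x)^2 dx = ∫_0^1 (4*x^6 - 4*x^5 - 7*x^4 + 6*x^2 + 4*x + 1) dx. Term by term:
    ∫_0^1 4*x^6 dx = 4/7;  ∫_0^1 -4*x^5 dx = -2/3;  ∫_0^1 -7*x^4 dx = -7/5;
    ∫_0^1 6*x^2 dx = 2;  ∫_0^1 4*x dx = 2;  ∫_0^1 1 dx = 1.
  Sum: 4/7 − 2/3 − 7/5 + 2 + 2 + 1 = 368/105.
  ∫_0^1 u'(x)^2 dx = ∫_0^1 (36*x^4 - 24*x^3 - 20*x^2 + 8*x + 4) dx. Term by term:
    ∫_0^1 36*x^4 dx = 36/5;  ∫_0^1 -24*x^3 dx = -6;  ∫_0^1 -20*x^2 dx = -20/3;
    ∫_0^1 8*x dx = 4;  ∫_0^1 4 dx = 4.
  Sum: 36/5 − 6 − 20/3 + 4 + 4 = 38/15.
Adding: ||u||_{H^1}^2 = 368/105 + 38/15 = 634/105.


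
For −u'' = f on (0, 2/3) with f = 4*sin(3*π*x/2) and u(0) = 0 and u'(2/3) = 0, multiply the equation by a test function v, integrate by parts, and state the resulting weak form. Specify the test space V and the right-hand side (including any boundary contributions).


V = {v ∈ H^1(0, 2/3) : v(0) = 0} (test functions vanish at x = 0 where u is specified); weak form: ∫_0^2/3 u'v' dx = ∫_0^2/3 (4*sin(3*π*x/2)) v dx for all v ∈ V.

Multiply both sides by a test function v and integrate from 0 to 2/3:
  ∫_0^2/3 −u''(x) v(x) dx = ∫_0^2/3 f(x) v(x) dx.
Integrate the LHS by parts once:
  ∫_0^2/3 −u'' v dx = −[u'(x) v(x)]_0^2/3 + ∫_0^2/3 u'(x) v'(x) dx.
Thus ∫_0^2/3 u'(x) v'(x) dx = ∫_0^2/3 f(x) v(x) dx + [u'(x) v(x)]_0^2/3.
Choose V so that boundary terms are either known or forced to vanish.
Mixed BC: u(0) = 0 (Dirichlet) and u'(2/3) = 0 (Neumann). Define V = {v ∈ H^1(0, 2/3) : v(0) = 0}. Then [u' v]_0^2/3 = u'(2/3)·v(2/3) − u'(0)·0 = 0.
Weak formulation: find u (satisfying any essential BC) such that ∫_0^2/3 u'(x) v'(x) dx = ∫_0^2/3 f v dx for all v ∈ V (Dirichlet at 0 absorbed into V; the Neumann datum at x = 2/3 is zero, so no boundary term remains).
Substituting f(x) = 4*sin(3*π*x/2), the right-hand side is ∫_0^2/3 (4*sin(3*π*x/2)) v dx.


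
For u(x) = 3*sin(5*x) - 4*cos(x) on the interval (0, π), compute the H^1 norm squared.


||u||_{H^1(0,π)}^2 = 133*π

u'(x) = 4*sin(x) + 15*cos(5*x).
Expand u² and (u')² and integrate term by term on (0, π), using: for integers n ≥ 1, ∫_0^π sin²(nx) dx = ∫_0^π cos²(nx) dx = π/2; for n ≠ n', ∫_0^π sin(nx)sin(n'x) dx = ∫_0^π cos(nx)cos(n'x) dx = 0; and by product-to-sum, ∫_0^π sin(nx)cos(n'x) dx = ½∫_0^π [sin((n+n')x) + sin((n−n')x)] dx, which is 0 when n+n' is even and 2n/(n²−n'²) when n+n' is odd (it need not vanish on (0, π)).
  u² squared terms: (-4)²·∫cos(x)² dx = 16·π/2 = 8*π;  (3)²·∫sin(5x)² dx = 9·π/2 = 9*π/2.
  u² cross terms: 2·(-4)·(3)·∫cos(x)·sin(5x) dx = -24·(0) = 0.
  So ∫_0^π u² dx = 8*π + 9*π/2 + 0 = 25*π/2.
  (u')² squared terms: (4)²·∫sin(x)² dx = 16·π/2 = 8*π;  (15)²·∫cos(5x)² dx = 225·π/2 = 225*π/2.
  (u')² cross terms: 2·(4)·(15)·∫sin(x)·cos(5x) dx = 120·(0) = 0.
  So ∫_0^π (u')² dx = 8*π + 225*π/2 + 0 = 241*π/2.
||u||_{H^1}^2 = (25*π/2) + (241*π/2) = 133*π.


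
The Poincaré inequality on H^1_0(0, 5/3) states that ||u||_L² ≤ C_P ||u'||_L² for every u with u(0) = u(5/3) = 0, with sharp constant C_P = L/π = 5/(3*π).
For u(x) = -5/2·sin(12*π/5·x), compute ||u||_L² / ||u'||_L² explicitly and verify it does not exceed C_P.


||u||_L² / ||u'||_L² = 5/(12*π) < C_P = 5/(3*π).

u(x) = -5/2·sin(12*π/5·x), so u'(x) = -6*π*cos(12*π*x/5).
Writing u(x) = A·sin(kπx/L) with A = -5/2 and k = 4, use ∫_0^L sin²(kπx/L) dx = L/2 and ∫_0^L cos²(kπx/L) dx = L/2.
u² = 25/4·sin²(12*π/5·x) and (u')² = 36*π^2·cos²(12*π/5·x), and each of sin², cos² integrates to L/2 = 5/6 over (0, 5/3).
∫_0^5/3 u² dx = 125/24, so ||u||_L² = 5*sqrt(30)/12.
∫_0^5/3 (u')² dx = 30*π^2, so ||u'||_L² = sqrt(30)*π.
Ratio ||u||_L² / ||u'||_L² = 5/(12*π).
Sharp Poincaré constant on H^1_0(0, 5/3) is C_P = L/π = 5/(3*π), achieved by sin(3*π/5·x).
This is the k = 4 harmonic; the ratio L/(kπ) is strictly less than C_P = L/π, consistent with the sharp inequality ||u||_L² ≤ C_P ||u'||_L².


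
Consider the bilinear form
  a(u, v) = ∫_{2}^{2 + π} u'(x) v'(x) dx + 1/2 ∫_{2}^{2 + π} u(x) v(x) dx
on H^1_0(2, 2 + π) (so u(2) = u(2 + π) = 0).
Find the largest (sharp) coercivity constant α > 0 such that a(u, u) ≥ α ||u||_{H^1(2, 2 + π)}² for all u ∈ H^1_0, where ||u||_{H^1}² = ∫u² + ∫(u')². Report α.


α = 3/4

Coercivity of a(·,·) on H^1_0(2, 2 + π) means a(u, u) ≥ α ||u||_{H^1}² for every u ∈ H^1_0.
The interval has length L = π, and Poincaré/coercivity depend only on L. Here a(u, u) = ∫(u')² + (1/2)·∫u².
Here 0 < c = 1/2 < 1. The condition a(u,u) ≥ α||u||_{H^1}² reads (1−α)∫(u')² ≥ (α−c)∫u². Any admissible α is ≤ 1 (rapidly oscillating u have ∫u²/∫(u')² → 0), and α = 1 would force 0 ≥ (1−c)∫u², impossible since c < 1; so 1−α > 0. By the sharp Poincaré inequality on H^1_0 of an interval of length L, ∫(u')² ≥ (π/L)²∫u² with equality for the first sine mode sin(π(x−x₀)/L) (x₀ the left endpoint), so the inequality holds for all u iff (1−α)(π/L)² ≥ α − c, i.e. α ≤ ((π/L)² + c)/((π/L)² + 1) = (1 + c(L/π)²)/(1 + (L/π)²). With (π/L)² = 1 and c = 1/2, the largest admissible constant is α = ((π/L)² + c)/((π/L)² + 1).
Simplifying, α = 3/4.


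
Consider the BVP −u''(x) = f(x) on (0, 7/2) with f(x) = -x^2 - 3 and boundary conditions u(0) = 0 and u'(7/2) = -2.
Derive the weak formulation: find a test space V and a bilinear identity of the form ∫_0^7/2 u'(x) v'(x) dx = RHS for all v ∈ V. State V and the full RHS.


V = {v ∈ H^1(0, 7/2) : v(0) = 0} (test functions vanish at x = 0 where u is specified); weak form: ∫_0^7/2 u'v' dx = ∫_0^7/2 (-x^2 - 3) v dx − 2·v(7/2) for all v ∈ V.

Multiply both sides by a test function v and integrate from 0 to 7/2:
  ∫_0^7/2 −u''(x) v(x) dx = ∫_0^7/2 f(x) v(x) dx.
Integrate the LHS by parts once:
  ∫_0^7/2 −u'' v dx = −[u'(x) v(x)]_0^7/2 + ∫_0^7/2 u'(x) v'(x) dx.
Thus ∫_0^7/2 u'(x) v'(x) dx = ∫_0^7/2 f(x) v(x) dx + [u'(x) v(x)]_0^7/2.
Choose V so that boundary terms are either known or forced to vanish.
Mixed BC: u(0) = 0 (Dirichlet) and u'(7/2) = -2 (Neumann). Define V = {v ∈ H^1(0, 7/2) : v(0) = 0}. Then [u' v]_0^7/2 = u'(7/2)·v(7/2) − u'(0)·0 = − 2·v(7/2).
Weak formulation: find u (satisfying any essential BC) such that ∫_0^7/2 u'(x) v'(x) dx = ∫_0^7/2 f v dx − 2·v(7/2) for all v ∈ V (Dirichlet at 0 absorbed into V; Neumann datum at x = 7/2 contributes the boundary term).
Substituting f(x) = -x^2 - 3, the right-hand side is ∫_0^7/2 (-x^2 - 3) v dx − 2·v(7/2).


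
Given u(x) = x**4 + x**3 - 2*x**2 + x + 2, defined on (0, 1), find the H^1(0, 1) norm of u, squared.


||u||_{H^1}^2 = 9179/1260

The H^1 norm (squared) on an interval (0, L) is
  ||u||_{H^1}^2 = ∫_0^L u(x)^2 dx + ∫_0^L u'(x)^2 dx.
Compute u'(x) = 4*x**3 + 3*x**2 - 4*x + 1.
Then u(x)^2 = x**8 + 2*x**7 - 3*x**6 - 2*x**5 + 10*x**4 - 7*x**2 + 4*x + 4 and u'(x)^2 = 16*x**6 + 24*x**5 - 23*x**4 - 16*x**3 + 22*x**2 - 8*x + 1.
Integrate each monomial from 0 to 1 using ∫_0^1 c·x^n dx = c·1^(n+1)/(n+1):
  ∫_0^1 u(x)^2 dx = ∫_0^1 (x^8 + 2*x^7 - 3*x^6 - 2*x^5 + 10*x^4 - 7*x^2 + 4*x + 4) dx. Term by term:
    ∫_0^1 x^8 dx = 1/9;  ∫_0^1 2*x^7 dx = 1/4;  ∫_0^1 -3*x^6 dx = -3/7;
    ∫_0^1 -2*x^5 dx = -1/3;  ∫_0^1 10*x^4 dx = 2;  ∫_0^1 -7*x^2 dx = -7/3;
    ∫_0^1 4*x dx = 2;  ∫_0^1 4 dx = 4.
  Sum: 1/9 + 1/4 − 3/7 − 1/3 + 2 − 7/3 + 2 + 4 = 1327/252.
  ∫_0^1 u'(x)^2 dx = ∫_0^1 (16*x^6 + 24*x^5 - 23*x^4 - 16*x^3 + 22*x^2 - 8*x + 1) dx. Term by term:
    ∫_0^1 16*x^6 dx = 16/7;  ∫_0^1 24*x^5 dx = 4;  ∫_0^1 -23*x^4 dx = -23/5;
    ∫_0^1 -16*x^3 dx = -4;  ∫_0^1 22*x^2 dx = 22/3;  ∫_0^1 -8*x dx = -4;
    ∫_0^1 1 dx = 1.
  Sum: 16/7 + 4 − 23/5 − 4 + 22/3 − 4 + 1 = 212/105.
Adding: ||u||_{H^1}^2 = 1327/252 + 212/105 = 9179/1260.


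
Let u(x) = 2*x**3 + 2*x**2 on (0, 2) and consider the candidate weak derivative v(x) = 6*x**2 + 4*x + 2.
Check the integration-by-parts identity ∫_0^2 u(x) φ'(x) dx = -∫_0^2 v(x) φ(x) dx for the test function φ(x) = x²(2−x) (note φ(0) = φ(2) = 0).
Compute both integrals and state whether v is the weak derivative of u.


LHS = -96/5, RHS = -328/15. No, v is not the weak derivative of u.

u(x) = 2*x**3 + 2*x**2, classical derivative u'(x) = 6*x**2 + 4*x.
φ(x) = x²(2−x), so φ'(x) = x*(4 - 3*x).
Note φ(0) = φ(2) = 0, so the boundary term u·φ vanishes.
LHS = ∫_0^2 u(x) φ'(x) dx = ∫_0^2 (-6*x^5 + 2*x^4 + 8*x^3) dx. Term by term:
  ∫_0^2 -6*x^5 dx = -64;  ∫_0^2 2*x^4 dx = 64/5;  ∫_0^2 8*x^3 dx = 32.
Sum: -64 + 64/5 + 32 = -96/5.
So LHS = -96/5.
∫_0^2 v(x) φ(x) dx = ∫_0^2 (-6*x^5 + 8*x^4 + 6*x^3 + 4*x^2) dx. Term by term:
  ∫_0^2 -6*x^5 dx = -64;  ∫_0^2 8*x^4 dx = 256/5;  ∫_0^2 6*x^3 dx = 24;
  ∫_0^2 4*x^2 dx = 32/3.
Sum: -64 + 256/5 + 24 + 32/3 = 328/15.
So RHS = -∫_0^2 v(x) φ(x) dx = -328/15.
LHS − RHS = 8/3 ≠ 0, so the identity fails.
(For a valid weak derivative the identity must hold for EVERY test function, in particular this one. The failure shows v is NOT the weak derivative of u.)
Correct weak derivative would be u'(x) = 6*x**2 + 4*x.


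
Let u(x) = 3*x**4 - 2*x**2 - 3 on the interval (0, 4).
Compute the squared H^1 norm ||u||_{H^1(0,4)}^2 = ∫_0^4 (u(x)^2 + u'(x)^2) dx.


||u||_{H^1}^2 = 11533300/21

The H^1 norm (squared) on an interval (0, L) is
  ||u||_{H^1}^2 = ∫_0^L u(x)^2 dx + ∫_0^L u'(x)^2 dx.
Compute u'(x) = 12*x**3 - 4*x.
Then u(x)^2 = 9*x**8 - 12*x**6 - 14*x**4 + 12*x**2 + 9 and u'(x)^2 = 144*x**6 - 96*x**4 + 16*x**2.
Integrate each monomial from 0 to 4 using ∫_0^4 c·x^n dx = c·4^(n+1)/(n+1):
  ∫_0^4 u(x)^2 dx = ∫_0^4 (9*x^8 - 12*x^6 - 14*x^4 + 12*x^2 + 9) dx. Term by term:
    ∫_0^4 9*x^8 dx = 262144;  ∫_0^4 -12*x^6 dx = -196608/7;  ∫_0^4 -14*x^4 dx = -14336/5;
    ∫_0^4 12*x^2 dx = 256;  ∫_0^4 9 dx = 36.
  Sum: 262144 − 196608/7 − 14336/5 + 256 + 36 = 8101868/35.
  ∫_0^4 u'(x)^2 dx = ∫_0^4 (144*x^6 - 96*x^4 + 16*x^2) dx. Term by term:
    ∫_0^4 144*x^6 dx = 2359296/7;  ∫_0^4 -96*x^4 dx = -98304/5;  ∫_0^4 16*x^2 dx = 1024/3.
  Sum: 2359296/7 − 98304/5 + 1024/3 = 33360896/105.
Adding: ||u||_{H^1}^2 = 8101868/35 + 33360896/105 = 11533300/21.
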